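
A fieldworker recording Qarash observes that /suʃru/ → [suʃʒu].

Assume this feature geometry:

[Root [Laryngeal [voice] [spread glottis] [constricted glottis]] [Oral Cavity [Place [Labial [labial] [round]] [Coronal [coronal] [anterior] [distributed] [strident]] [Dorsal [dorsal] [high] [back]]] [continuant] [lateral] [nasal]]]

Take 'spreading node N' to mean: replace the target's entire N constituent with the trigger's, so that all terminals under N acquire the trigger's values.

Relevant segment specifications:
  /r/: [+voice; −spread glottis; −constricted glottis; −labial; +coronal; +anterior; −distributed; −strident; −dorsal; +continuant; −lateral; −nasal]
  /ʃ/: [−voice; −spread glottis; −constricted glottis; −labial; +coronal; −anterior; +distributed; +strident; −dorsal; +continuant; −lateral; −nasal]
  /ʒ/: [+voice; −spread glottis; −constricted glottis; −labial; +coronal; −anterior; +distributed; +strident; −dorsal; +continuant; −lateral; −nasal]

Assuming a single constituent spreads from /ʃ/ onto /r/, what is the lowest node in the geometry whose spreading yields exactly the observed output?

/r/ and [ʒ] differ in [anterior], [distributed], [strident]; every other specified feature is identical.
In this geometry the lowest node dominating all of them is Coronal: every daughter of Coronal dominates only a proper subset, so no lower node suffices.
Delinking /r/'s Coronal and associating /ʃ/'s Coronal gives precisely the feature bundle of [ʒ].
[voice], a feature on which the two segments disagree outside Coronal, is unchanged — nothing dominating it spread, and Coronal is the minimal sufficient constituent.

Coronal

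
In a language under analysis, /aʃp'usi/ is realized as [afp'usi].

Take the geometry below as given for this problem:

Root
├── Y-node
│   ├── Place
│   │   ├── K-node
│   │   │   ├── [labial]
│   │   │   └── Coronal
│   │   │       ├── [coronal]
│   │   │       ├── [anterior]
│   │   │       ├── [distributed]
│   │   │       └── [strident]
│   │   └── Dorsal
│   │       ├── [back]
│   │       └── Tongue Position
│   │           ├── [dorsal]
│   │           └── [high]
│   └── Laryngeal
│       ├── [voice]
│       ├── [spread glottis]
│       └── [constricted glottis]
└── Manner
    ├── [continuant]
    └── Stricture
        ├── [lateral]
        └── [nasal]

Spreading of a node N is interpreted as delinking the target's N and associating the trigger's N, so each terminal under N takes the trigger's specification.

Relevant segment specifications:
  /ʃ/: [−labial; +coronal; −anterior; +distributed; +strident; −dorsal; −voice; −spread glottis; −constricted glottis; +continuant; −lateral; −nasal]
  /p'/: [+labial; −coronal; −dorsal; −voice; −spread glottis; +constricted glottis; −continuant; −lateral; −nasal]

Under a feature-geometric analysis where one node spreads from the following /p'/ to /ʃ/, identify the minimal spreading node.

K-node

Feature comparison: [labial], [coronal], [anterior], [distributed], [strident] differ between /ʃ/ and [f]; the remaining terminals match.
The smallest constituent containing every changed terminal is K-node — each of its daughters lacks at least one of the affected features.
Delinking /ʃ/'s K-node and associating /p'/'s K-node gives precisely the feature bundle of [f].
Features on which the two segments disagree outside K-node, such as [continuant], [constricted glottis], are unchanged — nothing dominating them spread, and K-node is the minimal sufficient constituent.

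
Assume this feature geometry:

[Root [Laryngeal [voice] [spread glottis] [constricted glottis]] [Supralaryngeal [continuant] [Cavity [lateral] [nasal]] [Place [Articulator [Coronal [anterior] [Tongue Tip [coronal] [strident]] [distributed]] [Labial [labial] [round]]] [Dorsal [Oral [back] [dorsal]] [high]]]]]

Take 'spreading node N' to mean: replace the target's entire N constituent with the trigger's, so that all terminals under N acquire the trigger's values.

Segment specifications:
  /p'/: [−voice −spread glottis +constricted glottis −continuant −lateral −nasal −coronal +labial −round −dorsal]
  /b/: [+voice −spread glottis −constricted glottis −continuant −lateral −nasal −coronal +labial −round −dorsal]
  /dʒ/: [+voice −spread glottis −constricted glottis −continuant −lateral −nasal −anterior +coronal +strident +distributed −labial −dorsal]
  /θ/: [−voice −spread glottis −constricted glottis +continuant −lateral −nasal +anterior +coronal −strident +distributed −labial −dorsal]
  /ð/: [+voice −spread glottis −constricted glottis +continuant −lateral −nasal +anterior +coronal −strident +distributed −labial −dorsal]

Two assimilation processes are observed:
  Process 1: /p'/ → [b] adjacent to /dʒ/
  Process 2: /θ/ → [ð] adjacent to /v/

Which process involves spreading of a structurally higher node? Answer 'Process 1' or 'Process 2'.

Process 1

Process 1: the features that change are [voice], [constricted glottis]; the minimal node is Laryngeal (depth 1).
In Process 2, [voice] changes, so the minimal spreading node is [voice] at depth 2.
Depth 1 < depth 2; Process 1 involves the structurally higher constituent Laryngeal.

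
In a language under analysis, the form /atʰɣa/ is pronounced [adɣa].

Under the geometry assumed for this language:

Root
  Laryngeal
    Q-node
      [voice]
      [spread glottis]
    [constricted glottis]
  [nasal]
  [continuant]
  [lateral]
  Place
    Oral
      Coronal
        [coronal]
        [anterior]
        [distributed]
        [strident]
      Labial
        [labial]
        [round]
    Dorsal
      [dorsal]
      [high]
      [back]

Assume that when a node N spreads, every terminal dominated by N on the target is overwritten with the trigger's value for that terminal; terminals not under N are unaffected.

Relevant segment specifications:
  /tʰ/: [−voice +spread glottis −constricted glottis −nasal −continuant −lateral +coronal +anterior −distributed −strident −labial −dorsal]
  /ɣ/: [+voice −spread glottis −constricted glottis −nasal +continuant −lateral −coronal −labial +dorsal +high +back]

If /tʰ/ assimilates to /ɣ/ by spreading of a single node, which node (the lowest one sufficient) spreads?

Feature comparison: [voice], [spread glottis] differ between /tʰ/ and [d]; the remaining terminals match.
In this geometry the lowest node dominating all of them is Q-node: every daughter of Q-node dominates only a proper subset, so no lower node suffices.
If Q-node spreads, every terminal under it takes /ɣ/'s value, producing [d] as observed.
Features on which the two segments disagree outside Q-node, such as [coronal], [continuant], are unchanged — nothing dominating them spread, and Q-node is the minimal sufficient constituent.

Q-node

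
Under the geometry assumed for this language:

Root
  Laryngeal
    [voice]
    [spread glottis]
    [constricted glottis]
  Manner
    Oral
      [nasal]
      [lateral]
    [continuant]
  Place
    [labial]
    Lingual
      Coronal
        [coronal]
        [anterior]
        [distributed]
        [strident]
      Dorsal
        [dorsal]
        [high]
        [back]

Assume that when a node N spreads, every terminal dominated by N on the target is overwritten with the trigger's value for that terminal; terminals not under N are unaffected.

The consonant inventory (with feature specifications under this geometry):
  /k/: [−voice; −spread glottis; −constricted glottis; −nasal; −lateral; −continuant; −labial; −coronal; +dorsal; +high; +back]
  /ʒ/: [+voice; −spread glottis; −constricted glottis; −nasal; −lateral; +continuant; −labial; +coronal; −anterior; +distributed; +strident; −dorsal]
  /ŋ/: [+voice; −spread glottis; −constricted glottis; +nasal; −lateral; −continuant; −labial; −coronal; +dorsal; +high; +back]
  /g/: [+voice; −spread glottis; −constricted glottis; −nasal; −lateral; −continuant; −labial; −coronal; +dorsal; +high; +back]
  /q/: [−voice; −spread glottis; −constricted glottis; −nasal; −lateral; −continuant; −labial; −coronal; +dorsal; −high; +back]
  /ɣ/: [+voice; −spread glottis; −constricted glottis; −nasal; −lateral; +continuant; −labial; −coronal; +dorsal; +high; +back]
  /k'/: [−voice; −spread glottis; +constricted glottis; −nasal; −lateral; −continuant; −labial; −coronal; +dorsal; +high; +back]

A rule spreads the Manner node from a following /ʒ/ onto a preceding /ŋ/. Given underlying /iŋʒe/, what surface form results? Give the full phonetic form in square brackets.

[iɣʒe]

The Manner node dominates the terminals [nasal], [lateral], [continuant].
After delinking /ŋ/'s Manner and linking /ʒ/'s, the affected terminals become [−nasal], [−lateral], [+continuant]; [voice], [spread glottis], [constricted glottis], … (outside Manner) are retained from /ŋ/.
This feature bundle is that of [ɣ], so /iŋʒe/ surfaces as [iɣʒe].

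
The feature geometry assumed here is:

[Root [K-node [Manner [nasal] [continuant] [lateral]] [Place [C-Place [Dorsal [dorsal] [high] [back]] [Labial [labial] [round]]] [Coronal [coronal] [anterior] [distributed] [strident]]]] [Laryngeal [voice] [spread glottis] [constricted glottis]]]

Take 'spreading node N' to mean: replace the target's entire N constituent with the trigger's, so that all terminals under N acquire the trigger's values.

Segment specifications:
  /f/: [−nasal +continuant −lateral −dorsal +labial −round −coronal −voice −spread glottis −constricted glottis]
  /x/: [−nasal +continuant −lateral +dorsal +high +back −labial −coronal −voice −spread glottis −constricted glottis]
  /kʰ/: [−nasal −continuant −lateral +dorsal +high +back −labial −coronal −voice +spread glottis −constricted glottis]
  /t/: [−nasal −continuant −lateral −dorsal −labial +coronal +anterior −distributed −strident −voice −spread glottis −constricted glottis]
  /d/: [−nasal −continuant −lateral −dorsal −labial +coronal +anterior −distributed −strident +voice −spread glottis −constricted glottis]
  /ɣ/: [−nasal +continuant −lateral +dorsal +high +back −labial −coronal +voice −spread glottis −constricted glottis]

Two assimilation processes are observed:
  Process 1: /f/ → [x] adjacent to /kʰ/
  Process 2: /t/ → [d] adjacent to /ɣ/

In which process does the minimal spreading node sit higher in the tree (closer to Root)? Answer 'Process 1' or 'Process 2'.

Process 2

In Process 1, [labial], [round], [dorsal], [high], [back] change, so the minimal spreading node is C-Place at depth 3.
Process 2 alters [voice]; the lowest dominating node is [voice] (depth 2 from Root).
[voice] is closer to Root than C-Place, so Process 2 spreads the higher node.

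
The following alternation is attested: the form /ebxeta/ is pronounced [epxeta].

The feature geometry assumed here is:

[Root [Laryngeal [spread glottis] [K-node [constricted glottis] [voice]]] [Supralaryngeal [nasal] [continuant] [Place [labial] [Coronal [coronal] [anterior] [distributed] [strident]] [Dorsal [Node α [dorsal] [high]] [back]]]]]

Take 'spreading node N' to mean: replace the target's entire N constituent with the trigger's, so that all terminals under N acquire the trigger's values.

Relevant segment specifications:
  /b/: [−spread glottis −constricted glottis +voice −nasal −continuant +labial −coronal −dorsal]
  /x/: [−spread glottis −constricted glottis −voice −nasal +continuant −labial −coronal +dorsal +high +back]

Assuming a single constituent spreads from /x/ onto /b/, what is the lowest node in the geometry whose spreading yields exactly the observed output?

[voice]

/b/ and [p] differ in [voice]; every other specified feature is identical.
Since just one terminal is affected and it takes /x/'s value, spreading the terminal [voice] alone is sufficient and minimal.
Features on which the two segments disagree outside [voice], such as [labial], [dorsal], are unchanged — nothing dominating them spread, and [voice] is the minimal sufficient constituent.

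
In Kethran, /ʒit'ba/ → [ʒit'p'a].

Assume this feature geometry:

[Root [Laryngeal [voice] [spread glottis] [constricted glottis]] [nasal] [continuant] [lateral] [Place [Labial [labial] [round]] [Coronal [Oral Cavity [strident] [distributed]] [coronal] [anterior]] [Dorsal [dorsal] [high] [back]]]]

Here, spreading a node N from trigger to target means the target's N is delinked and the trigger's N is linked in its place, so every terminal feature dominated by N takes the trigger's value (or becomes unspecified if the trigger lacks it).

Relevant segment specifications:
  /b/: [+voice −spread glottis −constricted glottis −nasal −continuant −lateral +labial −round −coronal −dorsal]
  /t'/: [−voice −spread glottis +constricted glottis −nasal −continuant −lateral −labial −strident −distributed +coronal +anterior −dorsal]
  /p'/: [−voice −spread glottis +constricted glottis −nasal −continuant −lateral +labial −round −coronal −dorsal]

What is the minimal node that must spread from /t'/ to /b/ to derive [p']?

Laryngeal

Comparing /b/ with its surface form [p'], the features that change are [voice], [constricted glottis].
Tracing each changed feature up the tree, the paths first meet at Laryngeal; any lower node misses at least one of them.
If Laryngeal spreads, every terminal under it takes /t'/'s value, producing [p'] as observed.
Since [coronal], [labial] are preserved even though /t'/ disagrees there, no node above Laryngeal spread.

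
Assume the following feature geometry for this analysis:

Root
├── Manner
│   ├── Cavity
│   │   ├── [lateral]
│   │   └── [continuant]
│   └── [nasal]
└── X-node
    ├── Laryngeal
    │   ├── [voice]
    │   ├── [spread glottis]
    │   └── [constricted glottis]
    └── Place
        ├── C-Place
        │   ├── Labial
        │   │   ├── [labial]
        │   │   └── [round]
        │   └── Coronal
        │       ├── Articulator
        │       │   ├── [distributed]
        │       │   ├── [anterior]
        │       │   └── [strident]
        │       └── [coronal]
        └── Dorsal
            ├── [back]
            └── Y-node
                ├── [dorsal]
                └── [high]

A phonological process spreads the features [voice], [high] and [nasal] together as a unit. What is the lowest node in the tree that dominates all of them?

Root

[voice] is immediately dominated by Laryngeal.
[high] is immediately dominated by Y-node.
[nasal] is immediately dominated by Manner.
Root is the lowest common ancestor — every listed feature sits under it, and no single subconstituent of Root covers them all.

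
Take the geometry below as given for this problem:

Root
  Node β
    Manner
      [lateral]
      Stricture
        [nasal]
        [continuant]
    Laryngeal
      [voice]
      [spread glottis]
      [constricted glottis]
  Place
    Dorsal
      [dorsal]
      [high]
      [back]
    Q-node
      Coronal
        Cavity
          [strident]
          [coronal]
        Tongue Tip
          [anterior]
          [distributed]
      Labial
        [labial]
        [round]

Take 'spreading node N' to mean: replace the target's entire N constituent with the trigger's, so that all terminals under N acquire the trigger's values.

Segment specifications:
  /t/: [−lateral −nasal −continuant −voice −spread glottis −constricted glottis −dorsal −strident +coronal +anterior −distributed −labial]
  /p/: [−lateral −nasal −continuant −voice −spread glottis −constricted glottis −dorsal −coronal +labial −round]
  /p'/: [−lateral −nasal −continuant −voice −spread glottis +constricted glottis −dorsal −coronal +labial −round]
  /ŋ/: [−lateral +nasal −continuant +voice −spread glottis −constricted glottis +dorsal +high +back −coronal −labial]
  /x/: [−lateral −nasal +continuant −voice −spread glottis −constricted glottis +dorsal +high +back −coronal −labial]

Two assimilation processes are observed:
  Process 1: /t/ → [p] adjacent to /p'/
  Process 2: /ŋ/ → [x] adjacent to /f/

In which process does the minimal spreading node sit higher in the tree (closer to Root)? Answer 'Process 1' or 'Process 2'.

Process 2

Process 1: the features that change are [labial], [round], [coronal], [anterior], [distributed], [strident]; the minimal node is Q-node (depth 2).
Process 2 alters [voice], [nasal], [continuant]; the lowest common ancestor is Node β (depth 1 from Root).
Node β (depth 1) sits above Q-node (depth 2), making Process 2 the one with the higher spreading node.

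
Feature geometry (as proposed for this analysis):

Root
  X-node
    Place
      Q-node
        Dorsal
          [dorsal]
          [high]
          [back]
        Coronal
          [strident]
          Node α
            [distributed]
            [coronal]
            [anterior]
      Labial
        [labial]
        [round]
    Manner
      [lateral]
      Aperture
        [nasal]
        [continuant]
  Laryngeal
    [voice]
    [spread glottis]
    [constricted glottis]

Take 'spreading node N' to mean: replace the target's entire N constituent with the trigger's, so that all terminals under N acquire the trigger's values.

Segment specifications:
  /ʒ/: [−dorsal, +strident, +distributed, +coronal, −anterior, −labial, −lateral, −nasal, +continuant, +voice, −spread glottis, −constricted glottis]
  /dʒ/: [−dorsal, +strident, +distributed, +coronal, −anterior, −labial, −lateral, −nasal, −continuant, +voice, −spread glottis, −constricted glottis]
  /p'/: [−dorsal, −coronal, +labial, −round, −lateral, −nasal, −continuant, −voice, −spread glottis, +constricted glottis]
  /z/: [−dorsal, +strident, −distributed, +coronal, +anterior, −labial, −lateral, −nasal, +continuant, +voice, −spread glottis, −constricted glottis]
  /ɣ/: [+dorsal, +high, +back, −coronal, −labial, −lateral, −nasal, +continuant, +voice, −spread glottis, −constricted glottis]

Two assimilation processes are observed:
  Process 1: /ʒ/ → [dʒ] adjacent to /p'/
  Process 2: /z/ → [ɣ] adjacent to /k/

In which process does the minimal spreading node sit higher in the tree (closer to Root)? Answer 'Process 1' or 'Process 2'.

Process 1: the feature that changes is [continuant]; the minimal node is [continuant] (depth 4).
In Process 2, [coronal], [anterior], [distributed], [strident], [dorsal], [high], [back] change, so the minimal spreading node is Q-node at depth 3.
Q-node (depth 3) sits above [continuant] (depth 4), making Process 2 the one with the higher spreading node.

Process 2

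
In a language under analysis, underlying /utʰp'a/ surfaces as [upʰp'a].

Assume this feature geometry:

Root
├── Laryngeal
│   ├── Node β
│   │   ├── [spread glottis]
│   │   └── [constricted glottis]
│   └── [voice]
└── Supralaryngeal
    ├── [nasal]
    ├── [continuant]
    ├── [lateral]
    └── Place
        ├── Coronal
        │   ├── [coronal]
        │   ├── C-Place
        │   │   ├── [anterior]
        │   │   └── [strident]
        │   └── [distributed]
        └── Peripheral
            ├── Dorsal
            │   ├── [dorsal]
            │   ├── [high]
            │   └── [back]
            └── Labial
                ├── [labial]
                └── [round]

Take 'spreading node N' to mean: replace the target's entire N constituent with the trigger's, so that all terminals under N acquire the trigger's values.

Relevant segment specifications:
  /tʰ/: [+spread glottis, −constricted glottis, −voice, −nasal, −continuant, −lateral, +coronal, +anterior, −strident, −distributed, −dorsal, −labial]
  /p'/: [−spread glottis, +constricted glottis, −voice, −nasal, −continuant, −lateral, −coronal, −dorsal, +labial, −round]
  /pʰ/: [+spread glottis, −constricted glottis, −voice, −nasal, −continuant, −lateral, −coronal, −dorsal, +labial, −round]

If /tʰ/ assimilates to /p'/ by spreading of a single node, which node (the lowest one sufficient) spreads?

Place

/tʰ/ and [pʰ] differ in [labial], [round], [coronal], [anterior], [distributed], [strident]; every other specified feature is identical.
These terminals are all dominated by Place, and no proper subconstituent of Place covers them all; Place is their lowest common ancestor.
If Place spreads, every terminal under it takes /p'/'s value, producing [pʰ] as observed.
[spread glottis], [constricted glottis] stay as in /tʰ/ although /p'/ differs there, so no node dominating them spread; among the remaining candidates Place is the lowest that derives the output.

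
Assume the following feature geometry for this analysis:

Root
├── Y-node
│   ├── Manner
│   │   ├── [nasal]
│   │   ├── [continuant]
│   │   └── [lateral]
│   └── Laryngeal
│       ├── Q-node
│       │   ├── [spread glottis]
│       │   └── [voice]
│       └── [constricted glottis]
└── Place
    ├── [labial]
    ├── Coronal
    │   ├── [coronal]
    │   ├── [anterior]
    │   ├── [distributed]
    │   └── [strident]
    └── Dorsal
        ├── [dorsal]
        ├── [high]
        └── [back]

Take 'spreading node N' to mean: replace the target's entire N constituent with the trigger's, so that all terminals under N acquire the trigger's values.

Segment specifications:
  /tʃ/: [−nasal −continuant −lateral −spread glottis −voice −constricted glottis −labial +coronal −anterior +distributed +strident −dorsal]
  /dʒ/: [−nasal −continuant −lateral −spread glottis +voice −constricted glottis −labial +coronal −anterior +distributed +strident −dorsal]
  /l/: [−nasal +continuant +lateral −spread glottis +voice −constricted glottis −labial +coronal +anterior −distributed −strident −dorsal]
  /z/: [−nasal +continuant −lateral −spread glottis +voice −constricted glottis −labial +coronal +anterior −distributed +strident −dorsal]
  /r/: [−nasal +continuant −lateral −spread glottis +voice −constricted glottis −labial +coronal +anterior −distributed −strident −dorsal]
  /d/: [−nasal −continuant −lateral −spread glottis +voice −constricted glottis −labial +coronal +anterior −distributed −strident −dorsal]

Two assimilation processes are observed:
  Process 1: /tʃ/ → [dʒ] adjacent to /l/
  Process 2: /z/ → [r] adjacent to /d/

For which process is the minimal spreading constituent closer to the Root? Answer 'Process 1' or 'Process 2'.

Process 2

Process 1: the feature that changes is [voice]; the minimal node is [voice] (depth 4).
In Process 2, [strident] changes, so the minimal spreading node is [strident] at depth 3.
Depth 3 < depth 4; Process 2 involves the structurally higher constituent [strident].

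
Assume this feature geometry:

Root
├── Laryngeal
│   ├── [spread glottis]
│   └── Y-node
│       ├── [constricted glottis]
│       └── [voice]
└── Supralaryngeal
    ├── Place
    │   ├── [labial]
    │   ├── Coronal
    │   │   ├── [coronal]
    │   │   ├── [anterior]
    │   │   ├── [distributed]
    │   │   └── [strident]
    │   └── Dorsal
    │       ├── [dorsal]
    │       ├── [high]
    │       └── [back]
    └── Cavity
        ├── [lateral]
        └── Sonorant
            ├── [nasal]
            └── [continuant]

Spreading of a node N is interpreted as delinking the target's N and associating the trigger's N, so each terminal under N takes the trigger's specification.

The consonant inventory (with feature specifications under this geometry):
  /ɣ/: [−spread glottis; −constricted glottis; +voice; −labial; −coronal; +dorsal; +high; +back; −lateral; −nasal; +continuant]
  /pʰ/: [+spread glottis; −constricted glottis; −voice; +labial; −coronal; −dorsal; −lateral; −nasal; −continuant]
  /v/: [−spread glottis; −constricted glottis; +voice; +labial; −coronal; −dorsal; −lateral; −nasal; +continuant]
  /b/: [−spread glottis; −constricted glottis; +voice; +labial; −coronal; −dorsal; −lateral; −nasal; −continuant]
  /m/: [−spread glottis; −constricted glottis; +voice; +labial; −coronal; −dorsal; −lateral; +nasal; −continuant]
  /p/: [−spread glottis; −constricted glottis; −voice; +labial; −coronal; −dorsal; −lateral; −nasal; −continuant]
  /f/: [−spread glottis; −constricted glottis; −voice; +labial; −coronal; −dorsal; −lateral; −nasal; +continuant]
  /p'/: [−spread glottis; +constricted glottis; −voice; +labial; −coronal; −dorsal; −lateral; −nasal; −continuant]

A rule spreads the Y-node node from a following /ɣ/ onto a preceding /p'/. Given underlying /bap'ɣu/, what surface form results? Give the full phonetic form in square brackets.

Y-node immediately or transitively dominates [constricted glottis], [voice].
The target acquires /ɣ/'s values for everything under Y-node — [−constricted glottis], [+voice] — while keeping its own [spread glottis], [labial], [coronal], ….
This feature bundle is that of [b], so /bap'ɣu/ surfaces as [babɣu].

[babɣu]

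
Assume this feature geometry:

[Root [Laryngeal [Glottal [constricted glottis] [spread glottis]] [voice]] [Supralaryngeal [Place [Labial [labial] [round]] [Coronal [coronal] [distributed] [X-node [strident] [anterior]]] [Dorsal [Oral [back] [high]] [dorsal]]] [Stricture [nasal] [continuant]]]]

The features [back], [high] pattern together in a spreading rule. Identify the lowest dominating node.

[back] lies under Oral (below Supralaryngeal).
[high]: Root / Supralaryngeal / Place / Dorsal / Oral / [high].
These paths first converge at Oral; no daughter of Oral dominates all 2 features, so Oral is the minimal constituent.

Oral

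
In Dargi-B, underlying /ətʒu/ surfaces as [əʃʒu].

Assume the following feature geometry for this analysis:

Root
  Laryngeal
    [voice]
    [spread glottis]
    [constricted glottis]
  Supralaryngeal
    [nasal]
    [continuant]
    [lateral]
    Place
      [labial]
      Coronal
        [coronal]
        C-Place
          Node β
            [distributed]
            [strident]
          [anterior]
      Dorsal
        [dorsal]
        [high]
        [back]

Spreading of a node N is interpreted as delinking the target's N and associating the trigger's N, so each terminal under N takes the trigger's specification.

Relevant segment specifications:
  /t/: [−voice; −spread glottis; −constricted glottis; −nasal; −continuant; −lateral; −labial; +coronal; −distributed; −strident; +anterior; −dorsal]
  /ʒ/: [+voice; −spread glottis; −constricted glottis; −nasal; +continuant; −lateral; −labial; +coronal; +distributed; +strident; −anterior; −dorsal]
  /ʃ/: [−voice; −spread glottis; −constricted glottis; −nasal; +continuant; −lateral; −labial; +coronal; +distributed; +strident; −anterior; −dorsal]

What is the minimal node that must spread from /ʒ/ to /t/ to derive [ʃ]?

Supralaryngeal

Feature comparison: [continuant], [anterior], [distributed], [strident] differ between /t/ and [ʃ]; the remaining terminals match.
Tracing each changed feature up the tree, the paths first meet at Supralaryngeal; any lower node misses at least one of them.
Spreading Supralaryngeal from /ʒ/ overwrites each of those terminals with /ʒ/'s values, yielding exactly [ʃ].
Had Root spread, [voice] would have taken /ʒ/'s value; it stays as in /t/, confirming the spreading constituent is exactly Supralaryngeal.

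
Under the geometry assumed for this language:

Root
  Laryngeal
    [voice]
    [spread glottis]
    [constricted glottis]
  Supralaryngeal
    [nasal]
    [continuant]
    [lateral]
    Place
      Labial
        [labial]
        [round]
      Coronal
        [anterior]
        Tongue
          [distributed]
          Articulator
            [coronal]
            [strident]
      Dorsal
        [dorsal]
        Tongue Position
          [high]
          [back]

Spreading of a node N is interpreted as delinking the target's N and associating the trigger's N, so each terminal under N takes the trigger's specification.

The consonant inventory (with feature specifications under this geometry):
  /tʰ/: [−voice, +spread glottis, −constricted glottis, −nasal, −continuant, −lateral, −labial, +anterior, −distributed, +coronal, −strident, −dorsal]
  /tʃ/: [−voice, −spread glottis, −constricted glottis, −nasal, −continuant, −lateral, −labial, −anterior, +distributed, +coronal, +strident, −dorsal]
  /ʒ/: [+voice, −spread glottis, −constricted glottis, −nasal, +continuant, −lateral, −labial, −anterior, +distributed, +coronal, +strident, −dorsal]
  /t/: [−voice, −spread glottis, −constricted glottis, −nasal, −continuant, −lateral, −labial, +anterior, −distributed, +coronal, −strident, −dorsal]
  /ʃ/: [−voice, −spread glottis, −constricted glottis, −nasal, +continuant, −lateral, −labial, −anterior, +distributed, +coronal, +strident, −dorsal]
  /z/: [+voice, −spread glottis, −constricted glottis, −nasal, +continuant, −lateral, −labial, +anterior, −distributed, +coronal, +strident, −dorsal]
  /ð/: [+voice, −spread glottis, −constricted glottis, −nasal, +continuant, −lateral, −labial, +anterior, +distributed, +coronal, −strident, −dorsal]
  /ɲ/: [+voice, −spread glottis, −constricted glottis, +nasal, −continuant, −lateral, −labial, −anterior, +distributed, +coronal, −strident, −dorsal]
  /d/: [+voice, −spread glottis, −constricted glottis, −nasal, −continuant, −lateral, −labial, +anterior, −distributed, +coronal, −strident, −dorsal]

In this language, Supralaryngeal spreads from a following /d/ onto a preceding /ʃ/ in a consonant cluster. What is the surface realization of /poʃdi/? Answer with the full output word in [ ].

[potdi]

Supralaryngeal immediately or transitively dominates [nasal], [continuant], [lateral], [labial], [round], [anterior], [distributed], [coronal], [strident], [dorsal], [high], [back].
The target acquires /d/'s values for everything under Supralaryngeal — [−nasal], [−continuant], [−lateral], [−labial], [+anterior], [−distributed], [+coronal], [−strident], [−dorsal] — while keeping its own [voice], [spread glottis], [constricted glottis].
This feature bundle is that of [t], so /poʃdi/ surfaces as [potdi].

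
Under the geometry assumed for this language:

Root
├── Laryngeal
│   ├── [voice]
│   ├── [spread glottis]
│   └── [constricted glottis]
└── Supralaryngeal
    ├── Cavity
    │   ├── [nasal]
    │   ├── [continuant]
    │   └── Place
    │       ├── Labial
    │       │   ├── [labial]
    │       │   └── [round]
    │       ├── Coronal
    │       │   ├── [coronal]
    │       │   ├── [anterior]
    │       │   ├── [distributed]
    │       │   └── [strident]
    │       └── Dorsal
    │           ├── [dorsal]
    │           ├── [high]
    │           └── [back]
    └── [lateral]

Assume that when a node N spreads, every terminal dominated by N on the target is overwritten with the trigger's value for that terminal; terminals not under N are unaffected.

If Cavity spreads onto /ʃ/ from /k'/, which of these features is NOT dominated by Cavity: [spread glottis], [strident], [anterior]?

[spread glottis]

The terminals dominated by Cavity are [nasal], [continuant], [labial], [round], [coronal], [anterior], [distributed], [strident], [dorsal], [high], [back].
Of the listed options, [anterior], [strident] are among these and would be overwritten by spreading Cavity.
[spread glottis] is not within the Cavity subtree (it hangs from Laryngeal), so /ʃ/'s [spread glottis] value survives.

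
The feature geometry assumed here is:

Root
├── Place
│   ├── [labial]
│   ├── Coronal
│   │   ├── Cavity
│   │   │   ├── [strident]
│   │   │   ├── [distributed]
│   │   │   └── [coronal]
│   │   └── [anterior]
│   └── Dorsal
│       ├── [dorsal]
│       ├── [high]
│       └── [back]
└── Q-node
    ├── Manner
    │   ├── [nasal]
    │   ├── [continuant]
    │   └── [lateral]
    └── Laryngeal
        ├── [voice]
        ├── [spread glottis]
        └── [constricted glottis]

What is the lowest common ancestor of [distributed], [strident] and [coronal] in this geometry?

[distributed]: Root → Place → Coronal → Cavity → [distributed].
[strident]: Root → Place → Coronal → Cavity → [strident].
[coronal]: Root → Place → Coronal → Cavity → [coronal].
Cavity is the lowest common ancestor — every listed feature sits under it, and no single subconstituent of Cavity covers them all.

Cavity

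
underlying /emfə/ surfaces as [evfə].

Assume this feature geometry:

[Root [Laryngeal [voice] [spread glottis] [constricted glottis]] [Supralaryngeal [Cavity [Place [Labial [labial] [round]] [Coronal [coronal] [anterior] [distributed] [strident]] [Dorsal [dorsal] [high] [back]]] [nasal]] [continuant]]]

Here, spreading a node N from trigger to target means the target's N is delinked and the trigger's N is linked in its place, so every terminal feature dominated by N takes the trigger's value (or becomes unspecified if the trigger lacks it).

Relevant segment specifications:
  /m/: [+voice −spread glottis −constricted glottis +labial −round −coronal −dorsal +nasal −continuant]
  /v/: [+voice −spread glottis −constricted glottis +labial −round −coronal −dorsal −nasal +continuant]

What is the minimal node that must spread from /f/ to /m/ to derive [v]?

Comparing /m/ with its surface form [v], the features that change are [nasal], [continuant].
The smallest constituent containing every changed terminal is Supralaryngeal — each of its daughters lacks at least one of the affected features.
Delinking /m/'s Supralaryngeal and associating /f/'s Supralaryngeal gives precisely the feature bundle of [v].
Had Root spread, [voice] would have taken /f/'s value; it stays as in /m/, confirming the spreading constituent is exactly Supralaryngeal.

Supralaryngeal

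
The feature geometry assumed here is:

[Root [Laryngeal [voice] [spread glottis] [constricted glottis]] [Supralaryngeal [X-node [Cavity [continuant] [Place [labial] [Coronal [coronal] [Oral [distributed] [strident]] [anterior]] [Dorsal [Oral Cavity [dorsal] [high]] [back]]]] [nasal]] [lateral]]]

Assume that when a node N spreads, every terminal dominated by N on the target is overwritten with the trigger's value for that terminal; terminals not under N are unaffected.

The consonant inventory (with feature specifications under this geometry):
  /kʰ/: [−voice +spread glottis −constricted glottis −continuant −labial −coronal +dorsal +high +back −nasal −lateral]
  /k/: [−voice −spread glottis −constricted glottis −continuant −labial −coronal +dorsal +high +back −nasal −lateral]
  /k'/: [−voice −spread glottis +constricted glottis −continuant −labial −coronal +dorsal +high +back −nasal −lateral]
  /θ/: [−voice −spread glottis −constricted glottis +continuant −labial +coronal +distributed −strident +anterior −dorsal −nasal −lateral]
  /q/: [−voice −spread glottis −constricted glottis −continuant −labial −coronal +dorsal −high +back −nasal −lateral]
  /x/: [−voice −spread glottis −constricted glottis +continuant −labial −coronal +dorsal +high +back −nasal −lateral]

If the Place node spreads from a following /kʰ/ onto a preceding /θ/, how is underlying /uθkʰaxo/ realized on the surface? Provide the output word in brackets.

The Place node dominates the terminals [labial], [coronal], [distributed], [strident], [anterior], [dorsal], [high], [back].
After delinking /θ/'s Place and linking /kʰ/'s, the affected terminals become [−labial], [−coronal], [+dorsal], [+high], [+back]; [voice], [spread glottis], [constricted glottis], … (outside Place) are retained from /θ/.
This feature bundle is that of [x], so /uθkʰaxo/ surfaces as [uxkʰaxo].

[uxkʰaxo]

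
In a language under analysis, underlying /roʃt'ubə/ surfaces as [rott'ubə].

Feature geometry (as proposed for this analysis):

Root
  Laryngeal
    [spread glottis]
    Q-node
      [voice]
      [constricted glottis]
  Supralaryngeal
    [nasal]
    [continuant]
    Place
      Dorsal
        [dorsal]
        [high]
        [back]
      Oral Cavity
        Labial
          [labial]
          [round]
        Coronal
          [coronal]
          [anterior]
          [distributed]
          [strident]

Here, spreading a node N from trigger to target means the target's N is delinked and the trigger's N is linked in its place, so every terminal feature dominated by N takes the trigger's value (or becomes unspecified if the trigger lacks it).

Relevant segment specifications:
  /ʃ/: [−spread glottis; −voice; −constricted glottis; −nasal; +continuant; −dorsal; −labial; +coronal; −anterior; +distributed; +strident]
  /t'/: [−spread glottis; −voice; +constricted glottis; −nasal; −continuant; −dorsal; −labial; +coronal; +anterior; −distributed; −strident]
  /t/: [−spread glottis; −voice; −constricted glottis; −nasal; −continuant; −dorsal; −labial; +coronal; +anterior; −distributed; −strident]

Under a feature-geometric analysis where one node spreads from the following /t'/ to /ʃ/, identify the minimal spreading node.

Supralaryngeal

The alternation /ʃ/ → [t] changes [continuant], [anterior], [distributed], [strident] and nothing else.
In this geometry the lowest node dominating all of them is Supralaryngeal: every daughter of Supralaryngeal dominates only a proper subset, so no lower node suffices.
If Supralaryngeal spreads, every terminal under it takes /t'/'s value, producing [t] as observed.
[constricted glottis] — on which /t'/ differs from /ʃ/ — is unchanged, so Root cannot have spread; the constituent is no larger than Supralaryngeal.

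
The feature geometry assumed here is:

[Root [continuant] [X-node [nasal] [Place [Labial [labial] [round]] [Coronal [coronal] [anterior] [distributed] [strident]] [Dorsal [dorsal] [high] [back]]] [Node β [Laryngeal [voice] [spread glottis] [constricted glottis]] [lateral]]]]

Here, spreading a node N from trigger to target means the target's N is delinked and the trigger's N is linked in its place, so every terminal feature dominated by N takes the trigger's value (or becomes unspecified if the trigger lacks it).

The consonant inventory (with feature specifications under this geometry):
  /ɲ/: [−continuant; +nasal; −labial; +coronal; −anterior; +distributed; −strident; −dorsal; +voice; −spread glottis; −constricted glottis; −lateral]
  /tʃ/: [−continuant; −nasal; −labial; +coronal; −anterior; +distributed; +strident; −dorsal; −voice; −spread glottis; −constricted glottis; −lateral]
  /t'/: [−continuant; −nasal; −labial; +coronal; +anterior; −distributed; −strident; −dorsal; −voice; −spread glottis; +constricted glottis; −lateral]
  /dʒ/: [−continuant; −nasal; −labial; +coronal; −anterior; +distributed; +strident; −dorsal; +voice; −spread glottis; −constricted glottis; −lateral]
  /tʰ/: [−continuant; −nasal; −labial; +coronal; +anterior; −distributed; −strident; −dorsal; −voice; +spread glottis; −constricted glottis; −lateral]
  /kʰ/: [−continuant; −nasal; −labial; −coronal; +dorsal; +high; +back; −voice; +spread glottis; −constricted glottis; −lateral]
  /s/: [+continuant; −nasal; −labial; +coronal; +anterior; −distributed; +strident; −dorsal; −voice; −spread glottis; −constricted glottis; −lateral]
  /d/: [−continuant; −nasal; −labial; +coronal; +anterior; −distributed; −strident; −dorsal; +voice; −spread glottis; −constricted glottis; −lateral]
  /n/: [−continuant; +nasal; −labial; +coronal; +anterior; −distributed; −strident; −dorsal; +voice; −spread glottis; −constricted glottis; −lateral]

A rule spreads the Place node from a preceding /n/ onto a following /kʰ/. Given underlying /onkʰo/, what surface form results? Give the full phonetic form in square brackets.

Place immediately or transitively dominates [labial], [round], [coronal], [anterior], [distributed], [strident], [dorsal], [high], [back].
Spreading Place from /n/ onto /kʰ/ replaces those values with /n/'s: [−labial], [+coronal], [+anterior], [−distributed], [−strident], [−dorsal]. Features outside Place ([continuant], [nasal], [voice], …) stay as in /kʰ/.
This feature bundle is that of [tʰ], so /onkʰo/ surfaces as [ontʰo].

[ontʰo]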